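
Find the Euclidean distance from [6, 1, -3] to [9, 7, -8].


d = sqrt(sum of squared differences). (6-9)^2=9, (1-7)^2=36, (-3--8)^2=25. Sum = 70.

sqrt(70)


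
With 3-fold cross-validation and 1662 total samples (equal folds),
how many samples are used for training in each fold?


Each validation fold has 1662/3 = 554 samples. Training set = 1662 - 554 = 1108.

1108


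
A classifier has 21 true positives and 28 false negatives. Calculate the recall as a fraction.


Recall = TP / (TP + FN) = 21 / 49 = 3/7.

3/7


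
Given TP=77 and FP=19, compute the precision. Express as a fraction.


Precision = TP / (TP + FP) = 77 / 96 = 77/96.

77/96


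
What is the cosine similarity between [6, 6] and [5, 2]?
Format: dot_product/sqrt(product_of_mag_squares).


dot = 42. |a|^2 = 72, |b|^2 = 29. cos = 42/sqrt(2088).

42/sqrt(2088)


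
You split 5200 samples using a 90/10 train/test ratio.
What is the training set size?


Test set = 5200 * 10% = 520. Training set = 5200 - 520 = 4680.

4680


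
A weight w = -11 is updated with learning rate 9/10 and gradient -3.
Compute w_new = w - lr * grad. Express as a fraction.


w_new = -11 - 9/10 * -3 = -11 - -27/10 = -83/10.

-83/10


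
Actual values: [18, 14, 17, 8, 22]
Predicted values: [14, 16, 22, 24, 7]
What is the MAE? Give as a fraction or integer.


MAE = (1/5) * (|18-14|=4 + |14-16|=2 + |17-22|=5 + |8-24|=16 + |22-7|=15). Sum = 42. MAE = 42/5.

42/5


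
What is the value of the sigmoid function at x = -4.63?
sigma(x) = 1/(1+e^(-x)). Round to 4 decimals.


sigma(-4.63) = 1/(1+e^(4.63)) = 1/(1+102.514064) = 1/103.514064 = 0.0097.

0.0097


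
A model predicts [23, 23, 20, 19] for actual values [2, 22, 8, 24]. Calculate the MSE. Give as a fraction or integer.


MSE = (1/4) * ((2-23)^2=441 + (22-23)^2=1 + (8-20)^2=144 + (24-19)^2=25). Sum = 611. MSE = 611/4.

611/4


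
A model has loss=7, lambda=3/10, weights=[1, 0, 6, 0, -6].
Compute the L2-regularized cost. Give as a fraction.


L2 sq norm = sum(w^2) = 73. J = 7 + 3/10 * 73 = 289/10.

289/10


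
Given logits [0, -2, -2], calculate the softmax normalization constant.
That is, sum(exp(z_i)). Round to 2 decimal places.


Denom = e^0=1.0000 + e^-2=0.1353 + e^-2=0.1353. Sum = 1.2706, which rounds to 1.27.

1.27


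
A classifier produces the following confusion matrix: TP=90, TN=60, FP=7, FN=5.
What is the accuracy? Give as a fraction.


Accuracy = (TP + TN) / (TP + TN + FP + FN) = (90 + 60) / 162 = 25/27.

25/27


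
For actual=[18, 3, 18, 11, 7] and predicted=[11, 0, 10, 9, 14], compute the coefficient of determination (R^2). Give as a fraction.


Mean(y) = 57/5. SS_res = 175. SS_tot = 886/5. R^2 = 1 - 175/(886/5) = 11/886.

11/886


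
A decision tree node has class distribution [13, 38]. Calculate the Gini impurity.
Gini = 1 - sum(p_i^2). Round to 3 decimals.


Total = 51. Proportions: 13/51, 38/51. sum(p_i^2) = 0.6201. Gini = 1 - 0.6201 = 0.3799, which rounds to 0.380.

0.380


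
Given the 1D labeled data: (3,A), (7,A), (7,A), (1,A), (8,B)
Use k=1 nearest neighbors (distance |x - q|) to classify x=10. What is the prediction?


Distances: |3-10|=7, |7-10|=3, |7-10|=3, |1-10|=9, |8-10|=2. 1 nearest: (8,B). Counts: {'B': 1}. Majority class: B.

B


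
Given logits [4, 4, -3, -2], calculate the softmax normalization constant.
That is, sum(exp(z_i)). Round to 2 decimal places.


Denom = e^4=54.5982 + e^4=54.5982 + e^-3=0.0498 + e^-2=0.1353. Sum = 109.3815, which rounds to 109.38.

109.38


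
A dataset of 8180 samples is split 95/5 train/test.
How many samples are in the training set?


Test set = 8180 * 5% = 409. Training set = 8180 - 409 = 7771.

7771


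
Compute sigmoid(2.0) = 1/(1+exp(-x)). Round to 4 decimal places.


sigma(2.0) = 1/(1+e^(-2.0)) = 1/(1+0.135335) = 1/1.135335 = 0.8808.

0.8808


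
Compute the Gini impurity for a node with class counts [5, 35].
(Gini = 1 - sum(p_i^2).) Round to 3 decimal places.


Total = 40. Proportions: 5/40, 35/40. sum(p_i^2) = 0.7812. Gini = 1 - 0.7812 = 0.2188, which rounds to 0.219.

0.219


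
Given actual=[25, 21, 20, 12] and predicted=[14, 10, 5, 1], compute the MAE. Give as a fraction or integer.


MAE = (1/4) * (|25-14|=11 + |21-10|=11 + |20-5|=15 + |12-1|=11). Sum = 48. MAE = 12.

12


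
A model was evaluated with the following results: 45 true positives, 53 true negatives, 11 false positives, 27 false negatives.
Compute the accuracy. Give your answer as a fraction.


Accuracy = (TP + TN) / (TP + TN + FP + FN) = (45 + 53) / 136 = 49/68.

49/68


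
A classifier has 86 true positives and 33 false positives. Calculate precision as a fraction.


Precision = TP / (TP + FP) = 86 / 119 = 86/119.

86/119


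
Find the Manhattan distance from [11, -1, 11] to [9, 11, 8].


d = sum of absolute differences: |11-9|=2 + |-1-11|=12 + |11-8|=3 = 17.

17


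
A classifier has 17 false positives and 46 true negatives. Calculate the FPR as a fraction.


FPR = FP / (FP + TN) = 17 / 63 = 17/63.

17/63


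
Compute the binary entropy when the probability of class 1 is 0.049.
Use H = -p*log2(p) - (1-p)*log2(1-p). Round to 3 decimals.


H = -0.049*log2(0.049) - 0.951*log2(0.951) = 0.282.

0.282


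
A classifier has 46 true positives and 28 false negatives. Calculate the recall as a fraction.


Recall = TP / (TP + FN) = 46 / 74 = 23/37.

23/37


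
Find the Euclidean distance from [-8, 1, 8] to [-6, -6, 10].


d = sqrt(sum of squared differences). (-8--6)^2=4, (1--6)^2=49, (8-10)^2=4. Sum = 57.

sqrt(57)


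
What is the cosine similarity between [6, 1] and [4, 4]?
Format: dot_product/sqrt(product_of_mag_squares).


dot = 28. |a|^2 = 37, |b|^2 = 32. cos = 28/sqrt(1184).

28/sqrt(1184)


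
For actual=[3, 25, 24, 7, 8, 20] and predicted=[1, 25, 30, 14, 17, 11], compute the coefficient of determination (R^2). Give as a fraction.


Mean(y) = 29/2. SS_res = 251. SS_tot = 923/2. R^2 = 1 - 251/(923/2) = 421/923.

421/923


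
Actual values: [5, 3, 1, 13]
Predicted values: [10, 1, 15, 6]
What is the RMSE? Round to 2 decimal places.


MSE = 68.5000. RMSE = sqrt(68.5000) = 8.28.

8.28


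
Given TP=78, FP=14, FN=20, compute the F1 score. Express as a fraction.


Precision = 78/92 = 39/46. Recall = 78/98 = 39/49. F1 = 2*P*R/(P+R) = 78/95.

78/95


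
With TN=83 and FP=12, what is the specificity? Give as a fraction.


Specificity = TN / (TN + FP) = 83 / 95 = 83/95.

83/95


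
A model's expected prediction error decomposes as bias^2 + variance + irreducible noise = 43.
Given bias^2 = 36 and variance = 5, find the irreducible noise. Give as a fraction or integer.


Total error = bias^2 + variance + irreducible noise. So irreducible noise = 43 - 36 - 5 = 2.

2


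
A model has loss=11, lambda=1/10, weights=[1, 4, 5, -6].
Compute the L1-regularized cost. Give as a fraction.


L1 norm = sum(|w|) = 16. J = 11 + 1/10 * 16 = 63/5.

63/5


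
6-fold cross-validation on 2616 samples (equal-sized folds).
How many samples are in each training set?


Each validation fold has 2616/6 = 436 samples. Training set = 2616 - 436 = 2180.

2180


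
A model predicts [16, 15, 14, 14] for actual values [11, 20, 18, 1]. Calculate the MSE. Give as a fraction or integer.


MSE = (1/4) * ((11-16)^2=25 + (20-15)^2=25 + (18-14)^2=16 + (1-14)^2=169). Sum = 235. MSE = 235/4.

235/4


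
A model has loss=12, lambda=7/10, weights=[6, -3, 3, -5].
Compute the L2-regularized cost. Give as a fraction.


L2 sq norm = sum(w^2) = 79. J = 12 + 7/10 * 79 = 673/10.

673/10


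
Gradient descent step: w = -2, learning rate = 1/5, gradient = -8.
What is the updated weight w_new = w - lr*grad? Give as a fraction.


w_new = -2 - 1/5 * -8 = -2 - -8/5 = -2/5.

-2/5


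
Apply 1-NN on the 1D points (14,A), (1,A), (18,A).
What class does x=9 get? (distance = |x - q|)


Distances: |14-9|=5, |1-9|=8, |18-9|=9. 1 nearest: (14,A). Counts: {'A': 1}. Majority class: A.

A


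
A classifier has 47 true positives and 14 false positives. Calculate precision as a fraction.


Precision = TP / (TP + FP) = 47 / 61 = 47/61.

47/61


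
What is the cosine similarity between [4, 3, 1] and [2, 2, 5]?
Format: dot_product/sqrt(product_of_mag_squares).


dot = 19. |a|^2 = 26, |b|^2 = 33. cos = 19/sqrt(858).

19/sqrt(858)


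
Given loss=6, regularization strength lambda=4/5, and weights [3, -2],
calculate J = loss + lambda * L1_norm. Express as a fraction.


L1 norm = sum(|w|) = 5. J = 6 + 4/5 * 5 = 10.

10


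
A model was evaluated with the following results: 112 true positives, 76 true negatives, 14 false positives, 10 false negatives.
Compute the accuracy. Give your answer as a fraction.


Accuracy = (TP + TN) / (TP + TN + FP + FN) = (112 + 76) / 212 = 47/53.

47/53


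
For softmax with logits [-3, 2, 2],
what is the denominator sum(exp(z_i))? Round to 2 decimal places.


Denom = e^-3=0.0498 + e^2=7.3891 + e^2=7.3891. Sum = 14.8280, which rounds to 14.83.

14.83


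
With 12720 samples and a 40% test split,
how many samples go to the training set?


Test set = 12720 * 40% = 5088. Training set = 12720 - 5088 = 7632.

7632


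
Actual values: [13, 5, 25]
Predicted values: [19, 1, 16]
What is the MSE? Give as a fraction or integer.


MSE = (1/3) * ((13-19)^2=36 + (5-1)^2=16 + (25-16)^2=81). Sum = 133. MSE = 133/3.

133/3


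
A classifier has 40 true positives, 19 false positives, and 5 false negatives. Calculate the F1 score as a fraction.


Precision = 40/59 = 40/59. Recall = 40/45 = 8/9. F1 = 2*P*R/(P+R) = 10/13.

10/13


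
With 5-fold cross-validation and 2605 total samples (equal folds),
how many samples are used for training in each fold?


Each validation fold has 2605/5 = 521 samples. Training set = 2605 - 521 = 2084.

2084


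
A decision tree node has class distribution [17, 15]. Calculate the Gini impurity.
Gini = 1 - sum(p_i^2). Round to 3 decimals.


Total = 32. Proportions: 17/32, 15/32. sum(p_i^2) = 0.5020. Gini = 1 - 0.5020 = 0.4980, which rounds to 0.498.

0.498


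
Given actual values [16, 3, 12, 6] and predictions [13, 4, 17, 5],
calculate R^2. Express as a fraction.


Mean(y) = 37/4. SS_res = 36. SS_tot = 411/4. R^2 = 1 - 36/(411/4) = 89/137.

89/137


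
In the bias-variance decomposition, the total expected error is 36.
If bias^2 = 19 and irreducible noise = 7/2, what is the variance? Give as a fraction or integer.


Total error = bias^2 + variance + irreducible noise. So variance = 36 - 19 - 7/2 = 27/2.

27/2


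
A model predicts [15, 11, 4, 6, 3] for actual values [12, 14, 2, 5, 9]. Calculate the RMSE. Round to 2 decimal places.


MSE = 11.8000. RMSE = sqrt(11.8000) = 3.44.

3.44


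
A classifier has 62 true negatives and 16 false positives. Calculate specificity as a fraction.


Specificity = TN / (TN + FP) = 62 / 78 = 31/39.

31/39


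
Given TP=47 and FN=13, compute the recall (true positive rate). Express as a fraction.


Recall = TP / (TP + FN) = 47 / 60 = 47/60.

47/60


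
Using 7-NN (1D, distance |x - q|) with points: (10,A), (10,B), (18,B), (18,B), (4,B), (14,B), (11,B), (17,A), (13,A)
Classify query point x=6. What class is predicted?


Distances: |10-6|=4, |10-6|=4, |18-6|=12, |18-6|=12, |4-6|=2, |14-6|=8, |11-6|=5, |17-6|=11, |13-6|=7. 7 nearest: (4,B), (10,A), (10,B), (11,B), (13,A), (14,B), (17,A). Counts: {'B': 4, 'A': 3}. Majority class: B.

B


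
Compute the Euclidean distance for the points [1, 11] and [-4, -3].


d = sqrt(sum of squared differences). (1--4)^2=25, (11--3)^2=196. Sum = 221.

sqrt(221)


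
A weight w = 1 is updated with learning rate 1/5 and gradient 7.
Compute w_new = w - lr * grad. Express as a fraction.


w_new = 1 - 1/5 * 7 = 1 - 7/5 = -2/5.

-2/5


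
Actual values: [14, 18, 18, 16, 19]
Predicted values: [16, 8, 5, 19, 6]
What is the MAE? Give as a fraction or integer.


MAE = (1/5) * (|14-16|=2 + |18-8|=10 + |18-5|=13 + |16-19|=3 + |19-6|=13). Sum = 41. MAE = 41/5.

41/5


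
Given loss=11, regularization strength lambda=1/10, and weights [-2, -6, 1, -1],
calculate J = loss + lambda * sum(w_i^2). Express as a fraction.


L2 sq norm = sum(w^2) = 42. J = 11 + 1/10 * 42 = 76/5.

76/5


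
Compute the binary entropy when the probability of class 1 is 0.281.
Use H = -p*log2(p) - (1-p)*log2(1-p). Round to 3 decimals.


H = -0.281*log2(0.281) - 0.719*log2(0.719) = 0.857.

0.857


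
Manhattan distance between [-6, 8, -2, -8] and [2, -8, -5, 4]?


d = sum of absolute differences: |-6-2|=8 + |8--8|=16 + |-2--5|=3 + |-8-4|=12 = 39.

39


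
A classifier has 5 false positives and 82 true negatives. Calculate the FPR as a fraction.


FPR = FP / (FP + TN) = 5 / 87 = 5/87.

5/87


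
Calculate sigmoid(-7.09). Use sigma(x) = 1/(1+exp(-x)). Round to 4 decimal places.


sigma(-7.09) = 1/(1+e^(7.09)) = 1/(1+1199.907801) = 1/1200.907801 = 0.0008.

0.0008


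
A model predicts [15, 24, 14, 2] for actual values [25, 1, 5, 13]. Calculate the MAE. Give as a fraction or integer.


MAE = (1/4) * (|25-15|=10 + |1-24|=23 + |5-14|=9 + |13-2|=11). Sum = 53. MAE = 53/4.

53/4


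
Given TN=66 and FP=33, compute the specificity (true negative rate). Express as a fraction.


Specificity = TN / (TN + FP) = 66 / 99 = 2/3.

2/3


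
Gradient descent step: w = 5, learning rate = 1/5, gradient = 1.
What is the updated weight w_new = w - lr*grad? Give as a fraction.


w_new = 5 - 1/5 * 1 = 5 - 1/5 = 24/5.

24/5


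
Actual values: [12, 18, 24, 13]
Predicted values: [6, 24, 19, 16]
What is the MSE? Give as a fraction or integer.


MSE = (1/4) * ((12-6)^2=36 + (18-24)^2=36 + (24-19)^2=25 + (13-16)^2=9). Sum = 106. MSE = 53/2.

53/2


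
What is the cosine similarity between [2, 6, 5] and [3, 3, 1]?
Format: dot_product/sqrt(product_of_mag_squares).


dot = 29. |a|^2 = 65, |b|^2 = 19. cos = 29/sqrt(1235).

29/sqrt(1235)


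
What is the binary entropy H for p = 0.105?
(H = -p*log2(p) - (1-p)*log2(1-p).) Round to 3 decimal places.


H = -0.105*log2(0.105) - 0.895*log2(0.895) = 0.485.

0.485


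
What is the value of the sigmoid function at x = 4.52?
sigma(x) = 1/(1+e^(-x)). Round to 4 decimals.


sigma(4.52) = 1/(1+e^(-4.52)) = 1/(1+0.010889) = 1/1.010889 = 0.9892.

0.9892


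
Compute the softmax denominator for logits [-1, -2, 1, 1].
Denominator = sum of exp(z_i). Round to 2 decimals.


Denom = e^-1=0.3679 + e^-2=0.1353 + e^1=2.7183 + e^1=2.7183. Sum = 5.9398, which rounds to 5.94.

5.94


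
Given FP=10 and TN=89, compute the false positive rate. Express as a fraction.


FPR = FP / (FP + TN) = 10 / 99 = 10/99.

10/99


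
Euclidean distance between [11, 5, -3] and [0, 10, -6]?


d = sqrt(sum of squared differences). (11-0)^2=121, (5-10)^2=25, (-3--6)^2=9. Sum = 155.

sqrt(155)


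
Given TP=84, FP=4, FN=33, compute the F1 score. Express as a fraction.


Precision = 84/88 = 21/22. Recall = 84/117 = 28/39. F1 = 2*P*R/(P+R) = 168/205.

168/205


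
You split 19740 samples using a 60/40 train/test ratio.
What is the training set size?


Test set = 19740 * 40% = 7896. Training set = 19740 - 7896 = 11844.

11844


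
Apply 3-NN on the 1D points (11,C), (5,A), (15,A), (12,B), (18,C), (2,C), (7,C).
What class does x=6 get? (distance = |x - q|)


Distances: |11-6|=5, |5-6|=1, |15-6|=9, |12-6|=6, |18-6|=12, |2-6|=4, |7-6|=1. 3 nearest: (5,A), (7,C), (2,C). Counts: {'A': 1, 'C': 2}. Majority class: C.

C


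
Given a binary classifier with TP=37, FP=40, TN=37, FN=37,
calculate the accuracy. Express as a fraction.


Accuracy = (TP + TN) / (TP + TN + FP + FN) = (37 + 37) / 151 = 74/151.

74/151


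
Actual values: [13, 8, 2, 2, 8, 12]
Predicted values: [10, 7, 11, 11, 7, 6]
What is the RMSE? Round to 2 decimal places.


MSE = 34.8333. RMSE = sqrt(34.8333) = 5.90.

5.90


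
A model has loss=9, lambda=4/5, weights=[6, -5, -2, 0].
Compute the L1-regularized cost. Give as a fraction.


L1 norm = sum(|w|) = 13. J = 9 + 4/5 * 13 = 97/5.

97/5


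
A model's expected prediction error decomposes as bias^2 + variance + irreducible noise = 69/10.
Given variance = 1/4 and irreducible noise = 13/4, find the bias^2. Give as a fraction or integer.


Total error = bias^2 + variance + irreducible noise. So bias^2 = 69/10 - 1/4 - 13/4 = 17/5.

17/5


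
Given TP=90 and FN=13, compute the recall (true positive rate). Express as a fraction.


Recall = TP / (TP + FN) = 90 / 103 = 90/103.

90/103


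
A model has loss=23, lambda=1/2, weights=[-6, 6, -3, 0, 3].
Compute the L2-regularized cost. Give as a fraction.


L2 sq norm = sum(w^2) = 90. J = 23 + 1/2 * 90 = 68.

68


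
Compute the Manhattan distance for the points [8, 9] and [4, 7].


d = sum of absolute differences: |8-4|=4 + |9-7|=2 = 6.

6


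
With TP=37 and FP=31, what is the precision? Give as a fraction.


Precision = TP / (TP + FP) = 37 / 68 = 37/68.

37/68


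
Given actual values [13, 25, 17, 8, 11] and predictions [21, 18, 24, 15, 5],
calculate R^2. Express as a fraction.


Mean(y) = 74/5. SS_res = 247. SS_tot = 864/5. R^2 = 1 - 247/(864/5) = -371/864.

-371/864


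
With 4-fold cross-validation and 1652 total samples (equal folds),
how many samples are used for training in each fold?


Each validation fold has 1652/4 = 413 samples. Training set = 1652 - 413 = 1239.

1239


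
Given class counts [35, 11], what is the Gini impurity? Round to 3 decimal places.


Total = 46. Proportions: 35/46, 11/46. sum(p_i^2) = 0.6361. Gini = 1 - 0.6361 = 0.3639, which rounds to 0.364.

0.364


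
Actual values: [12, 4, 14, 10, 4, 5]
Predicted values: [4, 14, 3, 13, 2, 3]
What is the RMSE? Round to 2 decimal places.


MSE = 50.3333. RMSE = sqrt(50.3333) = 7.09.

7.09


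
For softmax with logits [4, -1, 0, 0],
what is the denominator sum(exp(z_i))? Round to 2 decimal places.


Denom = e^4=54.5982 + e^-1=0.3679 + e^0=1.0000 + e^0=1.0000. Sum = 56.9661, which rounds to 56.97.

56.97


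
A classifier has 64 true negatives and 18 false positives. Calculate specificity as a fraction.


Specificity = TN / (TN + FP) = 64 / 82 = 32/41.

32/41


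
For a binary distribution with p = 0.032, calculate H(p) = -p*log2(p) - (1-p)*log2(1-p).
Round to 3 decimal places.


H = -0.032*log2(0.032) - 0.968*log2(0.968) = 0.204.

0.204


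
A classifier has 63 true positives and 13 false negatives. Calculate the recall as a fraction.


Recall = TP / (TP + FN) = 63 / 76 = 63/76.

63/76


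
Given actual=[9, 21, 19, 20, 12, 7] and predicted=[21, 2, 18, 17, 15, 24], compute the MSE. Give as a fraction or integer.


MSE = (1/6) * ((9-21)^2=144 + (21-2)^2=361 + (19-18)^2=1 + (20-17)^2=9 + (12-15)^2=9 + (7-24)^2=289). Sum = 813. MSE = 271/2.

271/2


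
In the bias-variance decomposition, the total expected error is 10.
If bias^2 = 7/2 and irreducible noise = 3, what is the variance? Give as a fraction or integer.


Total error = bias^2 + variance + irreducible noise. So variance = 10 - 7/2 - 3 = 7/2.

7/2


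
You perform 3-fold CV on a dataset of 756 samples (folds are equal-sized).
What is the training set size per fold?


Each validation fold has 756/3 = 252 samples. Training set = 756 - 252 = 504.

504


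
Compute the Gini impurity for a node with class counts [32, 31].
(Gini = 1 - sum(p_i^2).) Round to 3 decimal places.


Total = 63. Proportions: 32/63, 31/63. sum(p_i^2) = 0.5001. Gini = 1 - 0.5001 = 0.4999, which rounds to 0.500.

0.500


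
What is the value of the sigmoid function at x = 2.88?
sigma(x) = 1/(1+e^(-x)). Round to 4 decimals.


sigma(2.88) = 1/(1+e^(-2.88)) = 1/(1+0.056135) = 1/1.056135 = 0.9468.

0.9468


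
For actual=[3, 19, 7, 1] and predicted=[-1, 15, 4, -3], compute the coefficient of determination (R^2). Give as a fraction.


Mean(y) = 15/2. SS_res = 57. SS_tot = 195. R^2 = 1 - 57/(195) = 46/65.

46/65


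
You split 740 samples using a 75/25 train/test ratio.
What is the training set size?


Test set = 740 * 25% = 185. Training set = 740 - 185 = 555.

555


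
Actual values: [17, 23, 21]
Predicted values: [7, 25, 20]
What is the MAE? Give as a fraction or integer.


MAE = (1/3) * (|17-7|=10 + |23-25|=2 + |21-20|=1). Sum = 13. MAE = 13/3.

13/3


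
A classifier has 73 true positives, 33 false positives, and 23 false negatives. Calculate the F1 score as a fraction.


Precision = 73/106 = 73/106. Recall = 73/96 = 73/96. F1 = 2*P*R/(P+R) = 73/101.

73/101


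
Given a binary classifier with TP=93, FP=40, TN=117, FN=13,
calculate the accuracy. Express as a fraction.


Accuracy = (TP + TN) / (TP + TN + FP + FN) = (93 + 117) / 263 = 210/263.

210/263


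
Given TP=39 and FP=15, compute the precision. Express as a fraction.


Precision = TP / (TP + FP) = 39 / 54 = 13/18.

13/18


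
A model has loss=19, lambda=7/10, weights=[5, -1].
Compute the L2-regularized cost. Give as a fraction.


L2 sq norm = sum(w^2) = 26. J = 19 + 7/10 * 26 = 186/5.

186/5


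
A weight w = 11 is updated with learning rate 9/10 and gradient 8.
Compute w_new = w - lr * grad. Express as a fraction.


w_new = 11 - 9/10 * 8 = 11 - 36/5 = 19/5.

19/5


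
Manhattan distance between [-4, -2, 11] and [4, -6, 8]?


d = sum of absolute differences: |-4-4|=8 + |-2--6|=4 + |11-8|=3 = 15.

15


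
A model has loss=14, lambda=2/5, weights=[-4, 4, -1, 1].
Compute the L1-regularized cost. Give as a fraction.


L1 norm = sum(|w|) = 10. J = 14 + 2/5 * 10 = 18.

18


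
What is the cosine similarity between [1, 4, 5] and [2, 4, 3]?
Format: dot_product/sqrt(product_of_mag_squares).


dot = 33. |a|^2 = 42, |b|^2 = 29. cos = 33/sqrt(1218).

33/sqrt(1218)


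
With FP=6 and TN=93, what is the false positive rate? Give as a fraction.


FPR = FP / (FP + TN) = 6 / 99 = 2/33.

2/33


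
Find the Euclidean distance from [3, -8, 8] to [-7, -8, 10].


d = sqrt(sum of squared differences). (3--7)^2=100, (-8--8)^2=0, (8-10)^2=4. Sum = 104.

sqrt(104)


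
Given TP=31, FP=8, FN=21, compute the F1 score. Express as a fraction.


Precision = 31/39 = 31/39. Recall = 31/52 = 31/52. F1 = 2*P*R/(P+R) = 62/91.

62/91


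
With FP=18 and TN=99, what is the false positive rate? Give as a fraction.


FPR = FP / (FP + TN) = 18 / 117 = 2/13.

2/13


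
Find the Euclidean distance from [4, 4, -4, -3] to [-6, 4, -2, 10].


d = sqrt(sum of squared differences). (4--6)^2=100, (4-4)^2=0, (-4--2)^2=4, (-3-10)^2=169. Sum = 273.

sqrt(273)


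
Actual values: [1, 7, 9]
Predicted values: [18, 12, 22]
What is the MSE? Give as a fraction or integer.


MSE = (1/3) * ((1-18)^2=289 + (7-12)^2=25 + (9-22)^2=169). Sum = 483. MSE = 161.

161


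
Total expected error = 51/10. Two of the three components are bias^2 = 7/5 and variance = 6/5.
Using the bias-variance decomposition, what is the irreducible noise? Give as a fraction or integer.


Total error = bias^2 + variance + irreducible noise. So irreducible noise = 51/10 - 7/5 - 6/5 = 5/2.

5/2


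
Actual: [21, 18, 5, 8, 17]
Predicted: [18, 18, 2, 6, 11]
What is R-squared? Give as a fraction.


Mean(y) = 69/5. SS_res = 58. SS_tot = 954/5. R^2 = 1 - 58/(954/5) = 332/477.

332/477


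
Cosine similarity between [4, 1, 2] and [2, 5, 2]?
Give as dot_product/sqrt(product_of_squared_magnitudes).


dot = 17. |a|^2 = 21, |b|^2 = 33. cos = 17/sqrt(693).

17/sqrt(693)


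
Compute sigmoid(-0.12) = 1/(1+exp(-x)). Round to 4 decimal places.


sigma(-0.12) = 1/(1+e^(0.12)) = 1/(1+1.127497) = 1/2.127497 = 0.4700.

0.4700


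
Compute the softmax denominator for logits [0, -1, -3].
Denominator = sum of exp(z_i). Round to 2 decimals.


Denom = e^0=1.0000 + e^-1=0.3679 + e^-3=0.0498. Sum = 1.4177, which rounds to 1.42.

1.42


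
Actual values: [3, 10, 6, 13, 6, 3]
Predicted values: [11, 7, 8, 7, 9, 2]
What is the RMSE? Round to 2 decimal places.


MSE = 20.5000. RMSE = sqrt(20.5000) = 4.53.

4.53


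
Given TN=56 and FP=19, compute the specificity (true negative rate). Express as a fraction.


Specificity = TN / (TN + FP) = 56 / 75 = 56/75.

56/75


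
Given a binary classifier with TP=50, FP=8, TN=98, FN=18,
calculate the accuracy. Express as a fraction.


Accuracy = (TP + TN) / (TP + TN + FP + FN) = (50 + 98) / 174 = 74/87.

74/87


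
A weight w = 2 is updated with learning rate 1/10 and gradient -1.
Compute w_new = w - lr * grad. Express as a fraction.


w_new = 2 - 1/10 * -1 = 2 - -1/10 = 21/10.

21/10


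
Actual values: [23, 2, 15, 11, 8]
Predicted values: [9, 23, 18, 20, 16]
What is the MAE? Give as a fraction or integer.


MAE = (1/5) * (|23-9|=14 + |2-23|=21 + |15-18|=3 + |11-20|=9 + |8-16|=8). Sum = 55. MAE = 11.

11


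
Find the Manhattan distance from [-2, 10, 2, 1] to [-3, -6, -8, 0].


d = sum of absolute differences: |-2--3|=1 + |10--6|=16 + |2--8|=10 + |1-0|=1 = 28.

28


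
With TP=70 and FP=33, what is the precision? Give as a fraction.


Precision = TP / (TP + FP) = 70 / 103 = 70/103.

70/103


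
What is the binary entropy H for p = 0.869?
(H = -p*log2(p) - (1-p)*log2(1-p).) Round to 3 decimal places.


H = -0.869*log2(0.869) - 0.131*log2(0.131) = 0.560.

0.560


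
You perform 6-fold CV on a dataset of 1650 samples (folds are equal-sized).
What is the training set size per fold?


Each validation fold has 1650/6 = 275 samples. Training set = 1650 - 275 = 1375.

1375


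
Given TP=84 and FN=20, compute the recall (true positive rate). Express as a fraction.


Recall = TP / (TP + FN) = 84 / 104 = 21/26.

21/26


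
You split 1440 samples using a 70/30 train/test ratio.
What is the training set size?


Test set = 1440 * 30% = 432. Training set = 1440 - 432 = 1008.

1008


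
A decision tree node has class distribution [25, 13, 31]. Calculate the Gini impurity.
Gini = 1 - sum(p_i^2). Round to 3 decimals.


Total = 69. Proportions: 25/69, 13/69, 31/69. sum(p_i^2) = 0.3686. Gini = 1 - 0.3686 = 0.6314, which rounds to 0.631.

0.631


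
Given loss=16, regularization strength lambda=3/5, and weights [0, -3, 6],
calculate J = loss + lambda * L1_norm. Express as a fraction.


L1 norm = sum(|w|) = 9. J = 16 + 3/5 * 9 = 107/5.

107/5


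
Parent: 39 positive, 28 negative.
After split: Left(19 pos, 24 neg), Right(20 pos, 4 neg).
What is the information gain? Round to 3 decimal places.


H(parent) = 0.9805. H(left) = 0.9902, H(right) = 0.6500. Weighted = (43/67)*0.9902 + (24/67)*0.6500 = 0.8683. IG = 0.9805 - 0.8683 = 0.1122, which rounds to 0.112.

0.112


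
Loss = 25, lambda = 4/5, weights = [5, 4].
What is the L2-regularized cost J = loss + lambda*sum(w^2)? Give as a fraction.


L2 sq norm = sum(w^2) = 41. J = 25 + 4/5 * 41 = 289/5.

289/5


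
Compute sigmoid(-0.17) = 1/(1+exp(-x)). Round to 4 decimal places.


sigma(-0.17) = 1/(1+e^(0.17)) = 1/(1+1.185305) = 1/2.185305 = 0.4576.

0.4576


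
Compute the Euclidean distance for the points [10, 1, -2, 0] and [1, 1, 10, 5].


d = sqrt(sum of squared differences). (10-1)^2=81, (1-1)^2=0, (-2-10)^2=144, (0-5)^2=25. Sum = 250.

sqrt(250)


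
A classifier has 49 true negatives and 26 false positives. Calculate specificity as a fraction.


Specificity = TN / (TN + FP) = 49 / 75 = 49/75.

49/75


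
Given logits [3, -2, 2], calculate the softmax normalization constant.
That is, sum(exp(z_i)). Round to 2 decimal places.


Denom = e^3=20.0855 + e^-2=0.1353 + e^2=7.3891. Sum = 27.6099, which rounds to 27.61.

27.61


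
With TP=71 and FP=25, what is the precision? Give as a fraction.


Precision = TP / (TP + FP) = 71 / 96 = 71/96.

71/96


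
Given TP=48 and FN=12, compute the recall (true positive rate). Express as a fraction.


Recall = TP / (TP + FN) = 48 / 60 = 4/5.

4/5


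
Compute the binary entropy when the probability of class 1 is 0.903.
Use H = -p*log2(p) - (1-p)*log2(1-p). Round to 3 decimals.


H = -0.903*log2(0.903) - 0.097*log2(0.097) = 0.459.

0.459


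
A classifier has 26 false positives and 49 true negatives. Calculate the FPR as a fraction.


FPR = FP / (FP + TN) = 26 / 75 = 26/75.

26/75


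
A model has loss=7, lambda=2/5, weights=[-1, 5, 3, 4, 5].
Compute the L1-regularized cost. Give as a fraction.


L1 norm = sum(|w|) = 18. J = 7 + 2/5 * 18 = 71/5.

71/5


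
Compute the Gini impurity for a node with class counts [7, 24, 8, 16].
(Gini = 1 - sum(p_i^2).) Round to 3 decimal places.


Total = 55. Proportions: 7/55, 24/55, 8/55, 16/55. sum(p_i^2) = 0.3124. Gini = 1 - 0.3124 = 0.6876, which rounds to 0.688.

0.688


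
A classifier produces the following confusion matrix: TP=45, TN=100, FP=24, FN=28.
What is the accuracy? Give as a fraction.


Accuracy = (TP + TN) / (TP + TN + FP + FN) = (45 + 100) / 197 = 145/197.

145/197


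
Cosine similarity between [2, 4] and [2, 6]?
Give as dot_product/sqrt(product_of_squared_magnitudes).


dot = 28. |a|^2 = 20, |b|^2 = 40. cos = 28/sqrt(800).

28/sqrt(800)


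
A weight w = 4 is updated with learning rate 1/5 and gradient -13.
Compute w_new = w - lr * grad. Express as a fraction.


w_new = 4 - 1/5 * -13 = 4 - -13/5 = 33/5.

33/5


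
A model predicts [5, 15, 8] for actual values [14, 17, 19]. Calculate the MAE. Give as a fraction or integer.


MAE = (1/3) * (|14-5|=9 + |17-15|=2 + |19-8|=11). Sum = 22. MAE = 22/3.

22/3


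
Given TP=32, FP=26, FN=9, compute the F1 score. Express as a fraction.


Precision = 32/58 = 16/29. Recall = 32/41 = 32/41. F1 = 2*P*R/(P+R) = 64/99.

64/99


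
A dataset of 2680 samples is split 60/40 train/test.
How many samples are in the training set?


Test set = 2680 * 40% = 1072. Training set = 2680 - 1072 = 1608.

1608


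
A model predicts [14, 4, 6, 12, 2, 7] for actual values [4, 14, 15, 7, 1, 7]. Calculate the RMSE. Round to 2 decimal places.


MSE = 51.1667. RMSE = sqrt(51.1667) = 7.15.

7.15


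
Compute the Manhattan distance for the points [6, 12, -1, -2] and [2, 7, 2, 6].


d = sum of absolute differences: |6-2|=4 + |12-7|=5 + |-1-2|=3 + |-2-6|=8 = 20.

20


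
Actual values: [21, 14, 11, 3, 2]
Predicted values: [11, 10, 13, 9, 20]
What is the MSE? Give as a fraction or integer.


MSE = (1/5) * ((21-11)^2=100 + (14-10)^2=16 + (11-13)^2=4 + (3-9)^2=36 + (2-20)^2=324). Sum = 480. MSE = 96.

96


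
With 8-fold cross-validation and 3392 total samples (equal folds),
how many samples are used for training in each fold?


Each validation fold has 3392/8 = 424 samples. Training set = 3392 - 424 = 2968.

2968


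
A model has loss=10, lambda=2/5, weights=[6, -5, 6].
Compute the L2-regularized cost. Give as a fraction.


L2 sq norm = sum(w^2) = 97. J = 10 + 2/5 * 97 = 244/5.

244/5


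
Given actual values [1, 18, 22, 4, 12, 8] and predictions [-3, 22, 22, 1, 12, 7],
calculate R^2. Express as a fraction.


Mean(y) = 65/6. SS_res = 42. SS_tot = 1973/6. R^2 = 1 - 42/(1973/6) = 1721/1973.

1721/1973


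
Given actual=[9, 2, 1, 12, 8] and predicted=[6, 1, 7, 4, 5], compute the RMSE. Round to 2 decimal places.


MSE = 23.8000. RMSE = sqrt(23.8000) = 4.88.

4.88


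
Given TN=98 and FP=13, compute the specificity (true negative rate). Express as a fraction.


Specificity = TN / (TN + FP) = 98 / 111 = 98/111.

98/111


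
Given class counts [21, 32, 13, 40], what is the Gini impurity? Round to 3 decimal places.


Total = 106. Proportions: 21/106, 32/106, 13/106, 40/106. sum(p_i^2) = 0.2878. Gini = 1 - 0.2878 = 0.7122, which rounds to 0.712.

0.712


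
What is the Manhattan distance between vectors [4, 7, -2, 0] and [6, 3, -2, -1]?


d = sum of absolute differences: |4-6|=2 + |7-3|=4 + |-2--2|=0 + |0--1|=1 = 7.

7


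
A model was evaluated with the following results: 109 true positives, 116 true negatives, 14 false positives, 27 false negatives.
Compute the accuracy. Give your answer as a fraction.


Accuracy = (TP + TN) / (TP + TN + FP + FN) = (109 + 116) / 266 = 225/266.

225/266


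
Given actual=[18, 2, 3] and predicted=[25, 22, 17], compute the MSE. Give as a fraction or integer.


MSE = (1/3) * ((18-25)^2=49 + (2-22)^2=400 + (3-17)^2=196). Sum = 645. MSE = 215.

215


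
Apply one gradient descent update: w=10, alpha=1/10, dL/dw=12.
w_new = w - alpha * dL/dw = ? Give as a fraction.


w_new = 10 - 1/10 * 12 = 10 - 6/5 = 44/5.

44/5


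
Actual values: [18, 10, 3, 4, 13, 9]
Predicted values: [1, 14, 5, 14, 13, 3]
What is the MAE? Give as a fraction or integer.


MAE = (1/6) * (|18-1|=17 + |10-14|=4 + |3-5|=2 + |4-14|=10 + |13-13|=0 + |9-3|=6). Sum = 39. MAE = 13/2.

13/2


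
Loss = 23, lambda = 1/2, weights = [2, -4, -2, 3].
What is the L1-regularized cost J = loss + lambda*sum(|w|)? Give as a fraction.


L1 norm = sum(|w|) = 11. J = 23 + 1/2 * 11 = 57/2.

57/2


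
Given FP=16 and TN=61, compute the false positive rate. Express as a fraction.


FPR = FP / (FP + TN) = 16 / 77 = 16/77.

16/77


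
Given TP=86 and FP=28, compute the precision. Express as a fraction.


Precision = TP / (TP + FP) = 86 / 114 = 43/57.

43/57


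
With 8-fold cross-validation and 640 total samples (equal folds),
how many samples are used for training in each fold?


Each validation fold has 640/8 = 80 samples. Training set = 640 - 80 = 560.

560


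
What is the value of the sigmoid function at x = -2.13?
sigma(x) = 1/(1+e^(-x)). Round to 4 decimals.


sigma(-2.13) = 1/(1+e^(2.13)) = 1/(1+8.414867) = 1/9.414867 = 0.1062.

0.1062


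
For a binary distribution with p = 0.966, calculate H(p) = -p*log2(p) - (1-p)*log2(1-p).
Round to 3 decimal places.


H = -0.966*log2(0.966) - 0.034*log2(0.034) = 0.214.

0.214


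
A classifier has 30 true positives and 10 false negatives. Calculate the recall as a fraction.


Recall = TP / (TP + FN) = 30 / 40 = 3/4.

3/4


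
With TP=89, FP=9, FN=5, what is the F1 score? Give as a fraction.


Precision = 89/98 = 89/98. Recall = 89/94 = 89/94. F1 = 2*P*R/(P+R) = 89/96.

89/96


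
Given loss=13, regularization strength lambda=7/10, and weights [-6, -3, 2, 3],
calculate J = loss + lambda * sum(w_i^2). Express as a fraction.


L2 sq norm = sum(w^2) = 58. J = 13 + 7/10 * 58 = 268/5.

268/5


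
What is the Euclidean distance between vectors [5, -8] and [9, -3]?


d = sqrt(sum of squared differences). (5-9)^2=16, (-8--3)^2=25. Sum = 41.

sqrt(41)


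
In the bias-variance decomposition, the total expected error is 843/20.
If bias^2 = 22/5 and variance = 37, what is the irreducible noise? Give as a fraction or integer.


Total error = bias^2 + variance + irreducible noise. So irreducible noise = 843/20 - 22/5 - 37 = 3/4.

3/4


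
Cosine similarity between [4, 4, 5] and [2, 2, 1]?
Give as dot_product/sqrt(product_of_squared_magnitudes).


dot = 21. |a|^2 = 57, |b|^2 = 9. cos = 21/sqrt(513).

21/sqrt(513)


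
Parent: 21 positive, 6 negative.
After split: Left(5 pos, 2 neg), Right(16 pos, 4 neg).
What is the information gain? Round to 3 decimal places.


H(parent) = 0.7642. H(left) = 0.8631, H(right) = 0.7219. Weighted = (7/27)*0.8631 + (20/27)*0.7219 = 0.7585. IG = 0.7642 - 0.7585 = 0.0057, which rounds to 0.006.

0.006


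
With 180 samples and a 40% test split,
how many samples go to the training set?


Test set = 180 * 40% = 72. Training set = 180 - 72 = 108.

108


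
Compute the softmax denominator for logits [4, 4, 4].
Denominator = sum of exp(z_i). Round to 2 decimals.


Denom = e^4=54.5982 + e^4=54.5982 + e^4=54.5982. Sum = 163.7946, which rounds to 163.79.

163.79


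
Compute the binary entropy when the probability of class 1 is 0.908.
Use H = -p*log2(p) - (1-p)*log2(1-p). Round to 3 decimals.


H = -0.908*log2(0.908) - 0.092*log2(0.092) = 0.443.

0.443


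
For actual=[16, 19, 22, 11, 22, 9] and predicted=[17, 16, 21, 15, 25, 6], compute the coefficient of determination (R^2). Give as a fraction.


Mean(y) = 33/2. SS_res = 45. SS_tot = 307/2. R^2 = 1 - 45/(307/2) = 217/307.

217/307


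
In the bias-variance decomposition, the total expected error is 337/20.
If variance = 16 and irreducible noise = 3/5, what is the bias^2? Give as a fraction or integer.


Total error = bias^2 + variance + irreducible noise. So bias^2 = 337/20 - 16 - 3/5 = 1/4.

1/4


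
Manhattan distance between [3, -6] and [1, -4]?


d = sum of absolute differences: |3-1|=2 + |-6--4|=2 = 4.

4


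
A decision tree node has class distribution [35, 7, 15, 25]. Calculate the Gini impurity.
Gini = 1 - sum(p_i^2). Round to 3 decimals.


Total = 82. Proportions: 35/82, 7/82, 15/82, 25/82. sum(p_i^2) = 0.3159. Gini = 1 - 0.3159 = 0.6841, which rounds to 0.684.

0.684


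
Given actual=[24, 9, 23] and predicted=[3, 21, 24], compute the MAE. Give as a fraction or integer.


MAE = (1/3) * (|24-3|=21 + |9-21|=12 + |23-24|=1). Sum = 34. MAE = 34/3.

34/3


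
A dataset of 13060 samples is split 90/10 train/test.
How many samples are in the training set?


Test set = 13060 * 10% = 1306. Training set = 13060 - 1306 = 11754.

11754


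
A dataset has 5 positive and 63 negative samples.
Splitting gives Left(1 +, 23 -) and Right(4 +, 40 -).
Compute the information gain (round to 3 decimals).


H(parent) = 0.3790. H(left) = 0.2499, H(right) = 0.4395. Weighted = (24/68)*0.2499 + (44/68)*0.4395 = 0.3726. IG = 0.3790 - 0.3726 = 0.0064, which rounds to 0.006.

0.006


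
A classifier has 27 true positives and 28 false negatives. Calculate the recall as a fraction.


Recall = TP / (TP + FN) = 27 / 55 = 27/55.

27/55


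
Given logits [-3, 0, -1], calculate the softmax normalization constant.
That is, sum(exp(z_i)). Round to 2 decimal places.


Denom = e^-3=0.0498 + e^0=1.0000 + e^-1=0.3679. Sum = 1.4177, which rounds to 1.42.

1.42


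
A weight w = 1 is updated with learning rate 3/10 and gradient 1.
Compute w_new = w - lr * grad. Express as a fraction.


w_new = 1 - 3/10 * 1 = 1 - 3/10 = 7/10.

7/10


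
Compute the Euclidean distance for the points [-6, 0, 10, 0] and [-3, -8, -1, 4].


d = sqrt(sum of squared differences). (-6--3)^2=9, (0--8)^2=64, (10--1)^2=121, (0-4)^2=16. Sum = 210.

sqrt(210)


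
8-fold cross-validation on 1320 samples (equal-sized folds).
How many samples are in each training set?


Each validation fold has 1320/8 = 165 samples. Training set = 1320 - 165 = 1155.

1155


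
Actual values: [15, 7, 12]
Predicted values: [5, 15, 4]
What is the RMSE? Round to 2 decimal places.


MSE = 76.0000. RMSE = sqrt(76.0000) = 8.72.

8.72


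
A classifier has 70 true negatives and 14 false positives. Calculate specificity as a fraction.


Specificity = TN / (TN + FP) = 70 / 84 = 5/6.

5/6


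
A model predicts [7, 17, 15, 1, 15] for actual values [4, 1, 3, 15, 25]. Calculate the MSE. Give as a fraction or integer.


MSE = (1/5) * ((4-7)^2=9 + (1-17)^2=256 + (3-15)^2=144 + (15-1)^2=196 + (25-15)^2=100). Sum = 705. MSE = 141.

141


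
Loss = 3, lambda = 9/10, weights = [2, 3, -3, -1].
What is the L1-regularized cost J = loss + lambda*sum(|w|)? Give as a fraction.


L1 norm = sum(|w|) = 9. J = 3 + 9/10 * 9 = 111/10.

111/10


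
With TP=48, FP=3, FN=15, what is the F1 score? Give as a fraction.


Precision = 48/51 = 16/17. Recall = 48/63 = 16/21. F1 = 2*P*R/(P+R) = 16/19.

16/19


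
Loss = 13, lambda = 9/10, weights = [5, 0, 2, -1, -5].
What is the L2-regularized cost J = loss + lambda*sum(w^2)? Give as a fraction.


L2 sq norm = sum(w^2) = 55. J = 13 + 9/10 * 55 = 125/2.

125/2


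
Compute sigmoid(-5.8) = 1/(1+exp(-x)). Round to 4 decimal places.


sigma(-5.8) = 1/(1+e^(5.8)) = 1/(1+330.299560) = 1/331.299560 = 0.0030.

0.0030
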